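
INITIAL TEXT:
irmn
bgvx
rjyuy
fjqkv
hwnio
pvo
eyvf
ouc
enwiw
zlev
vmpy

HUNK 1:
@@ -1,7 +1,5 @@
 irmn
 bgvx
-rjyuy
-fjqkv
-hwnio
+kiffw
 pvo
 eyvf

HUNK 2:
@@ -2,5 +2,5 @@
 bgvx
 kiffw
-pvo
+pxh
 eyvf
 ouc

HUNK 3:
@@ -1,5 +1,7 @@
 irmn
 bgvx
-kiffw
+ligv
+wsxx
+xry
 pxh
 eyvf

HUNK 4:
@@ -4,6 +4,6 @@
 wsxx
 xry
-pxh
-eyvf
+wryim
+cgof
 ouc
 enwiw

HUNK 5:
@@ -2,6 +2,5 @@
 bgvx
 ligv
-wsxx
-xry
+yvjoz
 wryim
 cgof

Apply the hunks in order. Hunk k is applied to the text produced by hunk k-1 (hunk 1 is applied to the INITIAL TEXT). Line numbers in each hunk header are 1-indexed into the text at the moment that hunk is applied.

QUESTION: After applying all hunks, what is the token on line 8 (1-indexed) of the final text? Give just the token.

Hunk 1: at line 1 remove [rjyuy,fjqkv,hwnio] add [kiffw] -> 9 lines: irmn bgvx kiffw pvo eyvf ouc enwiw zlev vmpy
Hunk 2: at line 2 remove [pvo] add [pxh] -> 9 lines: irmn bgvx kiffw pxh eyvf ouc enwiw zlev vmpy
Hunk 3: at line 1 remove [kiffw] add [ligv,wsxx,xry] -> 11 lines: irmn bgvx ligv wsxx xry pxh eyvf ouc enwiw zlev vmpy
Hunk 4: at line 4 remove [pxh,eyvf] add [wryim,cgof] -> 11 lines: irmn bgvx ligv wsxx xry wryim cgof ouc enwiw zlev vmpy
Hunk 5: at line 2 remove [wsxx,xry] add [yvjoz] -> 10 lines: irmn bgvx ligv yvjoz wryim cgof ouc enwiw zlev vmpy
Final line 8: enwiw

Answer: enwiw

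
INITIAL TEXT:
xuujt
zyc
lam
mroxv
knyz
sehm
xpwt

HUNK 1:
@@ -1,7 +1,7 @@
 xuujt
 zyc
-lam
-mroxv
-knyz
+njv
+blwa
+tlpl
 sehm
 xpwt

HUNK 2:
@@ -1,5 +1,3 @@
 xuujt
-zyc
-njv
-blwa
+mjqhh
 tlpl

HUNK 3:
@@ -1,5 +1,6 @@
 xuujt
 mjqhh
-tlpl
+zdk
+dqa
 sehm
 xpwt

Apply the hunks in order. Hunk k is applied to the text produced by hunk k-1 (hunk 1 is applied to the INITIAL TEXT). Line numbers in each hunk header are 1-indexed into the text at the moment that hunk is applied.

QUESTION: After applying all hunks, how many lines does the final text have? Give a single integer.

Answer: 6

Derivation:
Hunk 1: at line 1 remove [lam,mroxv,knyz] add [njv,blwa,tlpl] -> 7 lines: xuujt zyc njv blwa tlpl sehm xpwt
Hunk 2: at line 1 remove [zyc,njv,blwa] add [mjqhh] -> 5 lines: xuujt mjqhh tlpl sehm xpwt
Hunk 3: at line 1 remove [tlpl] add [zdk,dqa] -> 6 lines: xuujt mjqhh zdk dqa sehm xpwt
Final line count: 6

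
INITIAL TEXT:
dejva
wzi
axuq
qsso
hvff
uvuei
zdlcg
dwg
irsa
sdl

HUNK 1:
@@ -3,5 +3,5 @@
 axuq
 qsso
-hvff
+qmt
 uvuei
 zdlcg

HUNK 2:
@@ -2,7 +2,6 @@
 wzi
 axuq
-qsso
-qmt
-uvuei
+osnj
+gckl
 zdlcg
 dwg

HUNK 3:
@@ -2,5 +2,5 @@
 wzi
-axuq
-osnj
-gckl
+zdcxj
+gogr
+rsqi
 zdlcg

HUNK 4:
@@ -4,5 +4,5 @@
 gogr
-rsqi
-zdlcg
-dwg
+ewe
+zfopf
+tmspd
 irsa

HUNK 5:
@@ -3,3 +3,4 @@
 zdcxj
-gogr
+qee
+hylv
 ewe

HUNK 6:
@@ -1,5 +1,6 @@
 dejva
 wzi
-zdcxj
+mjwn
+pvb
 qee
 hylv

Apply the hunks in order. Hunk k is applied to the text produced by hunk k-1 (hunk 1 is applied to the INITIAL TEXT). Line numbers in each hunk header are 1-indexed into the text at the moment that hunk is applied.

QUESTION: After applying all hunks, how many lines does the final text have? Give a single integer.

Answer: 11

Derivation:
Hunk 1: at line 3 remove [hvff] add [qmt] -> 10 lines: dejva wzi axuq qsso qmt uvuei zdlcg dwg irsa sdl
Hunk 2: at line 2 remove [qsso,qmt,uvuei] add [osnj,gckl] -> 9 lines: dejva wzi axuq osnj gckl zdlcg dwg irsa sdl
Hunk 3: at line 2 remove [axuq,osnj,gckl] add [zdcxj,gogr,rsqi] -> 9 lines: dejva wzi zdcxj gogr rsqi zdlcg dwg irsa sdl
Hunk 4: at line 4 remove [rsqi,zdlcg,dwg] add [ewe,zfopf,tmspd] -> 9 lines: dejva wzi zdcxj gogr ewe zfopf tmspd irsa sdl
Hunk 5: at line 3 remove [gogr] add [qee,hylv] -> 10 lines: dejva wzi zdcxj qee hylv ewe zfopf tmspd irsa sdl
Hunk 6: at line 1 remove [zdcxj] add [mjwn,pvb] -> 11 lines: dejva wzi mjwn pvb qee hylv ewe zfopf tmspd irsa sdl
Final line count: 11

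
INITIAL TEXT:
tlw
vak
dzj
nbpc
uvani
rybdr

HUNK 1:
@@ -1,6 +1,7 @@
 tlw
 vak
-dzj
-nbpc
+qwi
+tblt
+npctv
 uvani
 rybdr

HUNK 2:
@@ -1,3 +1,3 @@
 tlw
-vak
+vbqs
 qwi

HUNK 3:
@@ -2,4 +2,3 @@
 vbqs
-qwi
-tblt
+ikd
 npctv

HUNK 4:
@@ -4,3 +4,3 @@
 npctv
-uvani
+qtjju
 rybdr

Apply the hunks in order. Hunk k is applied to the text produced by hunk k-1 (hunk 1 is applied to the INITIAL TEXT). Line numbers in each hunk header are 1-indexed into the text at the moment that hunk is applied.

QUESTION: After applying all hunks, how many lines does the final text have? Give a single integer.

Answer: 6

Derivation:
Hunk 1: at line 1 remove [dzj,nbpc] add [qwi,tblt,npctv] -> 7 lines: tlw vak qwi tblt npctv uvani rybdr
Hunk 2: at line 1 remove [vak] add [vbqs] -> 7 lines: tlw vbqs qwi tblt npctv uvani rybdr
Hunk 3: at line 2 remove [qwi,tblt] add [ikd] -> 6 lines: tlw vbqs ikd npctv uvani rybdr
Hunk 4: at line 4 remove [uvani] add [qtjju] -> 6 lines: tlw vbqs ikd npctv qtjju rybdr
Final line count: 6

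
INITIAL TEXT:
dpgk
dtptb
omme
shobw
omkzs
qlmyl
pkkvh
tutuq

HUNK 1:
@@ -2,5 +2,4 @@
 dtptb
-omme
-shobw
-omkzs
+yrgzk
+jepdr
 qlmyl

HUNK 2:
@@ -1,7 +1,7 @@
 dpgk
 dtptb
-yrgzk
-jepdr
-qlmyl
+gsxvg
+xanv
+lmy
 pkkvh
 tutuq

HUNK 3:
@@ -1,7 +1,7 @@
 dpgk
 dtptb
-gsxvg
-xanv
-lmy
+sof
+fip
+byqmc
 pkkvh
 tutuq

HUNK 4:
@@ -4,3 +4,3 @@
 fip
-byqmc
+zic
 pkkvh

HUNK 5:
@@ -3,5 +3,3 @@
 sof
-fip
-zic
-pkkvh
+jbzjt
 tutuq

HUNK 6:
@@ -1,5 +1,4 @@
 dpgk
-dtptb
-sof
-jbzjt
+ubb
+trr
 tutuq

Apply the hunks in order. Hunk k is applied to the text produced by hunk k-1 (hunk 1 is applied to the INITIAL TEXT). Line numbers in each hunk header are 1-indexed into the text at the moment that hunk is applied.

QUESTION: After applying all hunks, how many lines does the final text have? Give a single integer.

Hunk 1: at line 2 remove [omme,shobw,omkzs] add [yrgzk,jepdr] -> 7 lines: dpgk dtptb yrgzk jepdr qlmyl pkkvh tutuq
Hunk 2: at line 1 remove [yrgzk,jepdr,qlmyl] add [gsxvg,xanv,lmy] -> 7 lines: dpgk dtptb gsxvg xanv lmy pkkvh tutuq
Hunk 3: at line 1 remove [gsxvg,xanv,lmy] add [sof,fip,byqmc] -> 7 lines: dpgk dtptb sof fip byqmc pkkvh tutuq
Hunk 4: at line 4 remove [byqmc] add [zic] -> 7 lines: dpgk dtptb sof fip zic pkkvh tutuq
Hunk 5: at line 3 remove [fip,zic,pkkvh] add [jbzjt] -> 5 lines: dpgk dtptb sof jbzjt tutuq
Hunk 6: at line 1 remove [dtptb,sof,jbzjt] add [ubb,trr] -> 4 lines: dpgk ubb trr tutuq
Final line count: 4

Answer: 4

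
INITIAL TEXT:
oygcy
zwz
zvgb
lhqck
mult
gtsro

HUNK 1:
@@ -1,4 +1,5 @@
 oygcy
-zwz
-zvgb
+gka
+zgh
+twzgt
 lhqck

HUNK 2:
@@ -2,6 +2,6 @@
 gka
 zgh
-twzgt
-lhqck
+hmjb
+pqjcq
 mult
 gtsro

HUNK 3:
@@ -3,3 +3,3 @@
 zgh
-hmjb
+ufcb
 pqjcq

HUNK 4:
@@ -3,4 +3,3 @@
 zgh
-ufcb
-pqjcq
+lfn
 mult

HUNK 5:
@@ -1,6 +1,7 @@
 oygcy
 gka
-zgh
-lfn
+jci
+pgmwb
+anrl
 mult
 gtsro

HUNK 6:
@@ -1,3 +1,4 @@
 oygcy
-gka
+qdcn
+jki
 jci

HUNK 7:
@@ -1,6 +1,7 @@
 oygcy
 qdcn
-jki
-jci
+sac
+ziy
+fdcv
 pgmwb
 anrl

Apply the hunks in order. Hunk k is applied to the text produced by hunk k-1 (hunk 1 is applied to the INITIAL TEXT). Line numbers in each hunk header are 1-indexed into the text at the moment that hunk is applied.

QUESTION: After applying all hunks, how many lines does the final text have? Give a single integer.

Hunk 1: at line 1 remove [zwz,zvgb] add [gka,zgh,twzgt] -> 7 lines: oygcy gka zgh twzgt lhqck mult gtsro
Hunk 2: at line 2 remove [twzgt,lhqck] add [hmjb,pqjcq] -> 7 lines: oygcy gka zgh hmjb pqjcq mult gtsro
Hunk 3: at line 3 remove [hmjb] add [ufcb] -> 7 lines: oygcy gka zgh ufcb pqjcq mult gtsro
Hunk 4: at line 3 remove [ufcb,pqjcq] add [lfn] -> 6 lines: oygcy gka zgh lfn mult gtsro
Hunk 5: at line 1 remove [zgh,lfn] add [jci,pgmwb,anrl] -> 7 lines: oygcy gka jci pgmwb anrl mult gtsro
Hunk 6: at line 1 remove [gka] add [qdcn,jki] -> 8 lines: oygcy qdcn jki jci pgmwb anrl mult gtsro
Hunk 7: at line 1 remove [jki,jci] add [sac,ziy,fdcv] -> 9 lines: oygcy qdcn sac ziy fdcv pgmwb anrl mult gtsro
Final line count: 9

Answer: 9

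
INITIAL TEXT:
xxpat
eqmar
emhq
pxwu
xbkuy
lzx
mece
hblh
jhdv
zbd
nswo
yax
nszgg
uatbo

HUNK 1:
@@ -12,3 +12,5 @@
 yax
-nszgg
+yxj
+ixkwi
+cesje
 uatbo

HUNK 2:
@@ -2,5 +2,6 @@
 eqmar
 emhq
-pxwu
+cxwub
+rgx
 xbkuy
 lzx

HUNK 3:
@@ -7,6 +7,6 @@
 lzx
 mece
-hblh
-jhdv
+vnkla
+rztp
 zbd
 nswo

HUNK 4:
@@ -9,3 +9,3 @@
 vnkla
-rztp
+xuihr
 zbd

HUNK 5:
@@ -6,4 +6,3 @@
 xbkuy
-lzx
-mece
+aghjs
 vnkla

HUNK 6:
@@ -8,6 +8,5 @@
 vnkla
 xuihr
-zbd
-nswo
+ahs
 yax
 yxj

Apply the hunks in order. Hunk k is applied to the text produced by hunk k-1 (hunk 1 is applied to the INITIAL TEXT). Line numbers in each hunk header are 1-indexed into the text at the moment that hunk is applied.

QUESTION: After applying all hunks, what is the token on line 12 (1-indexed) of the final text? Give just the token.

Hunk 1: at line 12 remove [nszgg] add [yxj,ixkwi,cesje] -> 16 lines: xxpat eqmar emhq pxwu xbkuy lzx mece hblh jhdv zbd nswo yax yxj ixkwi cesje uatbo
Hunk 2: at line 2 remove [pxwu] add [cxwub,rgx] -> 17 lines: xxpat eqmar emhq cxwub rgx xbkuy lzx mece hblh jhdv zbd nswo yax yxj ixkwi cesje uatbo
Hunk 3: at line 7 remove [hblh,jhdv] add [vnkla,rztp] -> 17 lines: xxpat eqmar emhq cxwub rgx xbkuy lzx mece vnkla rztp zbd nswo yax yxj ixkwi cesje uatbo
Hunk 4: at line 9 remove [rztp] add [xuihr] -> 17 lines: xxpat eqmar emhq cxwub rgx xbkuy lzx mece vnkla xuihr zbd nswo yax yxj ixkwi cesje uatbo
Hunk 5: at line 6 remove [lzx,mece] add [aghjs] -> 16 lines: xxpat eqmar emhq cxwub rgx xbkuy aghjs vnkla xuihr zbd nswo yax yxj ixkwi cesje uatbo
Hunk 6: at line 8 remove [zbd,nswo] add [ahs] -> 15 lines: xxpat eqmar emhq cxwub rgx xbkuy aghjs vnkla xuihr ahs yax yxj ixkwi cesje uatbo
Final line 12: yxj

Answer: yxj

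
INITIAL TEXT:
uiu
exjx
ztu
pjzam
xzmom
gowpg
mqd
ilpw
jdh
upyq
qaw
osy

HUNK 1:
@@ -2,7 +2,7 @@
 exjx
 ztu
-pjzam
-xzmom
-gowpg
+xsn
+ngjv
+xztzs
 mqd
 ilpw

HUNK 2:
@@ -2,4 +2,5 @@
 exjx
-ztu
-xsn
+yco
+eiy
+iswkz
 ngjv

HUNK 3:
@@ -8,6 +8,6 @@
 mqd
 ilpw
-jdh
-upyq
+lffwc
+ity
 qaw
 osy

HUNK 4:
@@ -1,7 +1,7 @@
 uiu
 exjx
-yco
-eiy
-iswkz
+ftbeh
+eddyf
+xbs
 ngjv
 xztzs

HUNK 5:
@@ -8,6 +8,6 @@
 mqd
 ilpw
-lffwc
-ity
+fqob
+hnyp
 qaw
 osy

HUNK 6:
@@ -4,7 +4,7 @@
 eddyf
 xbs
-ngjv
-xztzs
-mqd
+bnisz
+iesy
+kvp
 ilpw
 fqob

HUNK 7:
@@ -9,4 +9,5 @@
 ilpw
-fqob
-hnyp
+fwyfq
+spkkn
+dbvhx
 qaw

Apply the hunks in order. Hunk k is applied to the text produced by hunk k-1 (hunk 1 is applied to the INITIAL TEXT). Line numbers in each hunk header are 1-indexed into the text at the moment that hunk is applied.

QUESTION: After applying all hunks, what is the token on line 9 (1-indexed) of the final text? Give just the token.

Hunk 1: at line 2 remove [pjzam,xzmom,gowpg] add [xsn,ngjv,xztzs] -> 12 lines: uiu exjx ztu xsn ngjv xztzs mqd ilpw jdh upyq qaw osy
Hunk 2: at line 2 remove [ztu,xsn] add [yco,eiy,iswkz] -> 13 lines: uiu exjx yco eiy iswkz ngjv xztzs mqd ilpw jdh upyq qaw osy
Hunk 3: at line 8 remove [jdh,upyq] add [lffwc,ity] -> 13 lines: uiu exjx yco eiy iswkz ngjv xztzs mqd ilpw lffwc ity qaw osy
Hunk 4: at line 1 remove [yco,eiy,iswkz] add [ftbeh,eddyf,xbs] -> 13 lines: uiu exjx ftbeh eddyf xbs ngjv xztzs mqd ilpw lffwc ity qaw osy
Hunk 5: at line 8 remove [lffwc,ity] add [fqob,hnyp] -> 13 lines: uiu exjx ftbeh eddyf xbs ngjv xztzs mqd ilpw fqob hnyp qaw osy
Hunk 6: at line 4 remove [ngjv,xztzs,mqd] add [bnisz,iesy,kvp] -> 13 lines: uiu exjx ftbeh eddyf xbs bnisz iesy kvp ilpw fqob hnyp qaw osy
Hunk 7: at line 9 remove [fqob,hnyp] add [fwyfq,spkkn,dbvhx] -> 14 lines: uiu exjx ftbeh eddyf xbs bnisz iesy kvp ilpw fwyfq spkkn dbvhx qaw osy
Final line 9: ilpw

Answer: ilpw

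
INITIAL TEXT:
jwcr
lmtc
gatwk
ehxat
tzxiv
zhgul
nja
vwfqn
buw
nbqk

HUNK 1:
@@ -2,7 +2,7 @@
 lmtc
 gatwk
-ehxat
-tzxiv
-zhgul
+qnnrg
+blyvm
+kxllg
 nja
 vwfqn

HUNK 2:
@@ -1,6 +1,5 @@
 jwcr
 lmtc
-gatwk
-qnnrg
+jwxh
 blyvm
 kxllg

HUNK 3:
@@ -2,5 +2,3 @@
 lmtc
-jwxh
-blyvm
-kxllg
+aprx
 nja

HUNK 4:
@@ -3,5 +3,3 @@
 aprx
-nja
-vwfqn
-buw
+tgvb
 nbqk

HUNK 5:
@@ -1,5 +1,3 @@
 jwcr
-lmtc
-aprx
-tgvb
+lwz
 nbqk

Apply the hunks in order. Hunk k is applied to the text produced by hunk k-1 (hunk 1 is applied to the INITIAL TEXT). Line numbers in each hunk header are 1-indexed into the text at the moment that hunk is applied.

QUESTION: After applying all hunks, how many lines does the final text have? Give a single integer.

Hunk 1: at line 2 remove [ehxat,tzxiv,zhgul] add [qnnrg,blyvm,kxllg] -> 10 lines: jwcr lmtc gatwk qnnrg blyvm kxllg nja vwfqn buw nbqk
Hunk 2: at line 1 remove [gatwk,qnnrg] add [jwxh] -> 9 lines: jwcr lmtc jwxh blyvm kxllg nja vwfqn buw nbqk
Hunk 3: at line 2 remove [jwxh,blyvm,kxllg] add [aprx] -> 7 lines: jwcr lmtc aprx nja vwfqn buw nbqk
Hunk 4: at line 3 remove [nja,vwfqn,buw] add [tgvb] -> 5 lines: jwcr lmtc aprx tgvb nbqk
Hunk 5: at line 1 remove [lmtc,aprx,tgvb] add [lwz] -> 3 lines: jwcr lwz nbqk
Final line count: 3

Answer: 3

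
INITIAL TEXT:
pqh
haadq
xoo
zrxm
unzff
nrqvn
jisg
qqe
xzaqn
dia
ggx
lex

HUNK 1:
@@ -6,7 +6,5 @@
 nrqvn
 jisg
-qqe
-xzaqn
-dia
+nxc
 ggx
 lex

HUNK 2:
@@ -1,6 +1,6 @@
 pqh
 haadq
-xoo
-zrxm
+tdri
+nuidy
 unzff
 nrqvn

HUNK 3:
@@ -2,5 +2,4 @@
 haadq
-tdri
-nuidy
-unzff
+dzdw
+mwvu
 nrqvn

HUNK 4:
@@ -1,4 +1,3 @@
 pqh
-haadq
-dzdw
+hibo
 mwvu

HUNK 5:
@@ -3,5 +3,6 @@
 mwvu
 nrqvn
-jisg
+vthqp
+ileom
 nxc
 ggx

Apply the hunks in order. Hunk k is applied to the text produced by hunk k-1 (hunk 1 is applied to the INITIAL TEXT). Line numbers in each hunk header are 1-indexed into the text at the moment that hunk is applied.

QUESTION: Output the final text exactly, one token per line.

Hunk 1: at line 6 remove [qqe,xzaqn,dia] add [nxc] -> 10 lines: pqh haadq xoo zrxm unzff nrqvn jisg nxc ggx lex
Hunk 2: at line 1 remove [xoo,zrxm] add [tdri,nuidy] -> 10 lines: pqh haadq tdri nuidy unzff nrqvn jisg nxc ggx lex
Hunk 3: at line 2 remove [tdri,nuidy,unzff] add [dzdw,mwvu] -> 9 lines: pqh haadq dzdw mwvu nrqvn jisg nxc ggx lex
Hunk 4: at line 1 remove [haadq,dzdw] add [hibo] -> 8 lines: pqh hibo mwvu nrqvn jisg nxc ggx lex
Hunk 5: at line 3 remove [jisg] add [vthqp,ileom] -> 9 lines: pqh hibo mwvu nrqvn vthqp ileom nxc ggx lex

Answer: pqh
hibo
mwvu
nrqvn
vthqp
ileom
nxc
ggx
lex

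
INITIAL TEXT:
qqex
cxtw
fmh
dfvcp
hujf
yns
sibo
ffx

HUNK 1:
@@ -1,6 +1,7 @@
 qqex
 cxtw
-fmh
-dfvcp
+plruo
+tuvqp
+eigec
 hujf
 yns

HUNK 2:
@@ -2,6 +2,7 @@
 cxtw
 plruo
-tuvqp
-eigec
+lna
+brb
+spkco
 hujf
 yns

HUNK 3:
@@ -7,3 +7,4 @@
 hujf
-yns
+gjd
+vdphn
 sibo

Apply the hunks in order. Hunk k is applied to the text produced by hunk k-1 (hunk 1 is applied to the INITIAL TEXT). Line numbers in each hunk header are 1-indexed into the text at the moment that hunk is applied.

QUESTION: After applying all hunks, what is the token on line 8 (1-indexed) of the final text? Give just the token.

Hunk 1: at line 1 remove [fmh,dfvcp] add [plruo,tuvqp,eigec] -> 9 lines: qqex cxtw plruo tuvqp eigec hujf yns sibo ffx
Hunk 2: at line 2 remove [tuvqp,eigec] add [lna,brb,spkco] -> 10 lines: qqex cxtw plruo lna brb spkco hujf yns sibo ffx
Hunk 3: at line 7 remove [yns] add [gjd,vdphn] -> 11 lines: qqex cxtw plruo lna brb spkco hujf gjd vdphn sibo ffx
Final line 8: gjd

Answer: gjd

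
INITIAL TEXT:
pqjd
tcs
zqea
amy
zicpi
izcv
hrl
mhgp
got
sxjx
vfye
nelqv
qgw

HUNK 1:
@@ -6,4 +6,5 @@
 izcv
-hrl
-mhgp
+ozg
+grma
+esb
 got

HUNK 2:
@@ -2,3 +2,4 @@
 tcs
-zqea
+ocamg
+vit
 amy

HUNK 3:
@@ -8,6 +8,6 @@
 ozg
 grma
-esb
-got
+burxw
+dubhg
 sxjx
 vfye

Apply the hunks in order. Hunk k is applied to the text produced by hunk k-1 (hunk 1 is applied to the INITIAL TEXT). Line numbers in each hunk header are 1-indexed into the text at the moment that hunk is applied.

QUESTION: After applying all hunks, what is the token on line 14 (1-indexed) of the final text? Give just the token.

Hunk 1: at line 6 remove [hrl,mhgp] add [ozg,grma,esb] -> 14 lines: pqjd tcs zqea amy zicpi izcv ozg grma esb got sxjx vfye nelqv qgw
Hunk 2: at line 2 remove [zqea] add [ocamg,vit] -> 15 lines: pqjd tcs ocamg vit amy zicpi izcv ozg grma esb got sxjx vfye nelqv qgw
Hunk 3: at line 8 remove [esb,got] add [burxw,dubhg] -> 15 lines: pqjd tcs ocamg vit amy zicpi izcv ozg grma burxw dubhg sxjx vfye nelqv qgw
Final line 14: nelqv

Answer: nelqv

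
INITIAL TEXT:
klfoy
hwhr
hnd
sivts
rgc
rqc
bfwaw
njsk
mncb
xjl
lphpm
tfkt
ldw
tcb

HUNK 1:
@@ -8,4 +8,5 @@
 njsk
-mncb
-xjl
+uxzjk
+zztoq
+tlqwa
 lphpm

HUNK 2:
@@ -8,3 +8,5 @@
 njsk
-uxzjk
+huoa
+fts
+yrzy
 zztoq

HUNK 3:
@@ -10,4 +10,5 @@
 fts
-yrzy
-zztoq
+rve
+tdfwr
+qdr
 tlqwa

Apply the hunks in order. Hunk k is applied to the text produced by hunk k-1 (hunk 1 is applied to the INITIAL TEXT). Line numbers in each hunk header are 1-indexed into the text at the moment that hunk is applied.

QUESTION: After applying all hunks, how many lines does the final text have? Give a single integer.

Answer: 18

Derivation:
Hunk 1: at line 8 remove [mncb,xjl] add [uxzjk,zztoq,tlqwa] -> 15 lines: klfoy hwhr hnd sivts rgc rqc bfwaw njsk uxzjk zztoq tlqwa lphpm tfkt ldw tcb
Hunk 2: at line 8 remove [uxzjk] add [huoa,fts,yrzy] -> 17 lines: klfoy hwhr hnd sivts rgc rqc bfwaw njsk huoa fts yrzy zztoq tlqwa lphpm tfkt ldw tcb
Hunk 3: at line 10 remove [yrzy,zztoq] add [rve,tdfwr,qdr] -> 18 lines: klfoy hwhr hnd sivts rgc rqc bfwaw njsk huoa fts rve tdfwr qdr tlqwa lphpm tfkt ldw tcb
Final line count: 18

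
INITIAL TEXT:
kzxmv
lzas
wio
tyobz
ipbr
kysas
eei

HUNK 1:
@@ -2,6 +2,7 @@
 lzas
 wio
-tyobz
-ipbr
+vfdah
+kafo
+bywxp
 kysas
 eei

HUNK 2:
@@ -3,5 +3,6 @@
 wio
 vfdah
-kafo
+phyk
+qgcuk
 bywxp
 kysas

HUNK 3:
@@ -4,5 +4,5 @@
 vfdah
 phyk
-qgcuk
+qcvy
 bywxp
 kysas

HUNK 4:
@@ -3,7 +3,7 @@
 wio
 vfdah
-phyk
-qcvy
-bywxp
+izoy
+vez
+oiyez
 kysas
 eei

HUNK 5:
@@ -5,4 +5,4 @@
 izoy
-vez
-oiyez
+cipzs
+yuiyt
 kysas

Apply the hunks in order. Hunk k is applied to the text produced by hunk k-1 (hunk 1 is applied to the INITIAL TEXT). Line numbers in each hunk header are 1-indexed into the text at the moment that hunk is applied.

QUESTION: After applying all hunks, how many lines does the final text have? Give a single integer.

Hunk 1: at line 2 remove [tyobz,ipbr] add [vfdah,kafo,bywxp] -> 8 lines: kzxmv lzas wio vfdah kafo bywxp kysas eei
Hunk 2: at line 3 remove [kafo] add [phyk,qgcuk] -> 9 lines: kzxmv lzas wio vfdah phyk qgcuk bywxp kysas eei
Hunk 3: at line 4 remove [qgcuk] add [qcvy] -> 9 lines: kzxmv lzas wio vfdah phyk qcvy bywxp kysas eei
Hunk 4: at line 3 remove [phyk,qcvy,bywxp] add [izoy,vez,oiyez] -> 9 lines: kzxmv lzas wio vfdah izoy vez oiyez kysas eei
Hunk 5: at line 5 remove [vez,oiyez] add [cipzs,yuiyt] -> 9 lines: kzxmv lzas wio vfdah izoy cipzs yuiyt kysas eei
Final line count: 9

Answer: 9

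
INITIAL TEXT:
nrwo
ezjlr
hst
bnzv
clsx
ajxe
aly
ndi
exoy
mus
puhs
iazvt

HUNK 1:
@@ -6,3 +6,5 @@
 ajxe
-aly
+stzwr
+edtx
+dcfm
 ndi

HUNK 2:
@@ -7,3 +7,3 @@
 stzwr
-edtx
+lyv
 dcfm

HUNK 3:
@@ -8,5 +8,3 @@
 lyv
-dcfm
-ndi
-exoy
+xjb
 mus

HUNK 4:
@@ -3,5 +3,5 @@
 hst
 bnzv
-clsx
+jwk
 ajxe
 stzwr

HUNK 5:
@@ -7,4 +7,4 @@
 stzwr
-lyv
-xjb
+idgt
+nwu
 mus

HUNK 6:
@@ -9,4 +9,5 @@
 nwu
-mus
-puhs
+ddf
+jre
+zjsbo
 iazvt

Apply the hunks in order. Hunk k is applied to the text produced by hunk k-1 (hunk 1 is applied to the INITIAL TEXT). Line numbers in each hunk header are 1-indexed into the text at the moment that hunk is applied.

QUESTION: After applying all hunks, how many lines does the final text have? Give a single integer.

Hunk 1: at line 6 remove [aly] add [stzwr,edtx,dcfm] -> 14 lines: nrwo ezjlr hst bnzv clsx ajxe stzwr edtx dcfm ndi exoy mus puhs iazvt
Hunk 2: at line 7 remove [edtx] add [lyv] -> 14 lines: nrwo ezjlr hst bnzv clsx ajxe stzwr lyv dcfm ndi exoy mus puhs iazvt
Hunk 3: at line 8 remove [dcfm,ndi,exoy] add [xjb] -> 12 lines: nrwo ezjlr hst bnzv clsx ajxe stzwr lyv xjb mus puhs iazvt
Hunk 4: at line 3 remove [clsx] add [jwk] -> 12 lines: nrwo ezjlr hst bnzv jwk ajxe stzwr lyv xjb mus puhs iazvt
Hunk 5: at line 7 remove [lyv,xjb] add [idgt,nwu] -> 12 lines: nrwo ezjlr hst bnzv jwk ajxe stzwr idgt nwu mus puhs iazvt
Hunk 6: at line 9 remove [mus,puhs] add [ddf,jre,zjsbo] -> 13 lines: nrwo ezjlr hst bnzv jwk ajxe stzwr idgt nwu ddf jre zjsbo iazvt
Final line count: 13

Answer: 13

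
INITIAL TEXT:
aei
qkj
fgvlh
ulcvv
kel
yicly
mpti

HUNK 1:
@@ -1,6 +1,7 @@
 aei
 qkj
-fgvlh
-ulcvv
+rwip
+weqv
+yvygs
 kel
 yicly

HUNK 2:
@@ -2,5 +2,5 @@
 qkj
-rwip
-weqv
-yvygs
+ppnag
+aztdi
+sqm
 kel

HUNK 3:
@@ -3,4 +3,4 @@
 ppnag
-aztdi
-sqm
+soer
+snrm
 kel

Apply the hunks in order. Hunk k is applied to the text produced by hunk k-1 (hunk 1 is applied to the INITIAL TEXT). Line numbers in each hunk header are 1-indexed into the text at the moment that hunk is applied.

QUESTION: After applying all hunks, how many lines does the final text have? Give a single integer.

Hunk 1: at line 1 remove [fgvlh,ulcvv] add [rwip,weqv,yvygs] -> 8 lines: aei qkj rwip weqv yvygs kel yicly mpti
Hunk 2: at line 2 remove [rwip,weqv,yvygs] add [ppnag,aztdi,sqm] -> 8 lines: aei qkj ppnag aztdi sqm kel yicly mpti
Hunk 3: at line 3 remove [aztdi,sqm] add [soer,snrm] -> 8 lines: aei qkj ppnag soer snrm kel yicly mpti
Final line count: 8

Answer: 8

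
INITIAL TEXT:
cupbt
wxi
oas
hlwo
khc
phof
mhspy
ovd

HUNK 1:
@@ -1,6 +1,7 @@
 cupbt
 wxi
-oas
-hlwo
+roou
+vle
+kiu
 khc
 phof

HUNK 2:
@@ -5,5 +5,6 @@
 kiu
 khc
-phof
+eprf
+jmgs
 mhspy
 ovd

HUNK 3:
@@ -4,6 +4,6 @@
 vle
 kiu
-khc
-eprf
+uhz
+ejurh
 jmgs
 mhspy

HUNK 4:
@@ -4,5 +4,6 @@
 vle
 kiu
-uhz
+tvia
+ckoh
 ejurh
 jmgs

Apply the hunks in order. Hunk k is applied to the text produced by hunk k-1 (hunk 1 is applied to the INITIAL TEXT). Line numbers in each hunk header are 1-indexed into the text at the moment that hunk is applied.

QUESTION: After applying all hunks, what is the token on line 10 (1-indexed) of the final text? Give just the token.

Hunk 1: at line 1 remove [oas,hlwo] add [roou,vle,kiu] -> 9 lines: cupbt wxi roou vle kiu khc phof mhspy ovd
Hunk 2: at line 5 remove [phof] add [eprf,jmgs] -> 10 lines: cupbt wxi roou vle kiu khc eprf jmgs mhspy ovd
Hunk 3: at line 4 remove [khc,eprf] add [uhz,ejurh] -> 10 lines: cupbt wxi roou vle kiu uhz ejurh jmgs mhspy ovd
Hunk 4: at line 4 remove [uhz] add [tvia,ckoh] -> 11 lines: cupbt wxi roou vle kiu tvia ckoh ejurh jmgs mhspy ovd
Final line 10: mhspy

Answer: mhspy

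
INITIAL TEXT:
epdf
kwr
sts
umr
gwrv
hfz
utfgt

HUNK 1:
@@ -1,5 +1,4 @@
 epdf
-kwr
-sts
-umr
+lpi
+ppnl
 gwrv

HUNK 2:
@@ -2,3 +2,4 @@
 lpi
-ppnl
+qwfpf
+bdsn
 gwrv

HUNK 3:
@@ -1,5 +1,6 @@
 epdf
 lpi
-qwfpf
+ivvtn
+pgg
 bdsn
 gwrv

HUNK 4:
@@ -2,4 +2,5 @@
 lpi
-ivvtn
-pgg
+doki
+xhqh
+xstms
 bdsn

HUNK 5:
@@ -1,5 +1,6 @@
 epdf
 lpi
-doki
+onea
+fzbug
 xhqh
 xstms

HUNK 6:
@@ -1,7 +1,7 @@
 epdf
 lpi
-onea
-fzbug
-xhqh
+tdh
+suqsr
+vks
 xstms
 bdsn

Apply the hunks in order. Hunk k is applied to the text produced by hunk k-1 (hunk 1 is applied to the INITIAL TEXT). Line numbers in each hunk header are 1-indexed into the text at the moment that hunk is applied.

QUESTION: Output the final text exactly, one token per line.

Hunk 1: at line 1 remove [kwr,sts,umr] add [lpi,ppnl] -> 6 lines: epdf lpi ppnl gwrv hfz utfgt
Hunk 2: at line 2 remove [ppnl] add [qwfpf,bdsn] -> 7 lines: epdf lpi qwfpf bdsn gwrv hfz utfgt
Hunk 3: at line 1 remove [qwfpf] add [ivvtn,pgg] -> 8 lines: epdf lpi ivvtn pgg bdsn gwrv hfz utfgt
Hunk 4: at line 2 remove [ivvtn,pgg] add [doki,xhqh,xstms] -> 9 lines: epdf lpi doki xhqh xstms bdsn gwrv hfz utfgt
Hunk 5: at line 1 remove [doki] add [onea,fzbug] -> 10 lines: epdf lpi onea fzbug xhqh xstms bdsn gwrv hfz utfgt
Hunk 6: at line 1 remove [onea,fzbug,xhqh] add [tdh,suqsr,vks] -> 10 lines: epdf lpi tdh suqsr vks xstms bdsn gwrv hfz utfgt

Answer: epdf
lpi
tdh
suqsr
vks
xstms
bdsn
gwrv
hfz
utfgt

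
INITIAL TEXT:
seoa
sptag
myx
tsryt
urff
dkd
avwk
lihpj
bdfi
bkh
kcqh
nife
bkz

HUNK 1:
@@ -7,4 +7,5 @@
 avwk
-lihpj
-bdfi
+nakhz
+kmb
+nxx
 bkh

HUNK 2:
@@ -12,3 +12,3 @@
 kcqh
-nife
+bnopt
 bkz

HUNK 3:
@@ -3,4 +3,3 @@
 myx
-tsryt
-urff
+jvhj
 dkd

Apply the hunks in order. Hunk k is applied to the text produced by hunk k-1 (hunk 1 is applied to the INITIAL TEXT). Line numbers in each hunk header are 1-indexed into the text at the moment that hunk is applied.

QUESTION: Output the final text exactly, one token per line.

Answer: seoa
sptag
myx
jvhj
dkd
avwk
nakhz
kmb
nxx
bkh
kcqh
bnopt
bkz

Derivation:
Hunk 1: at line 7 remove [lihpj,bdfi] add [nakhz,kmb,nxx] -> 14 lines: seoa sptag myx tsryt urff dkd avwk nakhz kmb nxx bkh kcqh nife bkz
Hunk 2: at line 12 remove [nife] add [bnopt] -> 14 lines: seoa sptag myx tsryt urff dkd avwk nakhz kmb nxx bkh kcqh bnopt bkz
Hunk 3: at line 3 remove [tsryt,urff] add [jvhj] -> 13 lines: seoa sptag myx jvhj dkd avwk nakhz kmb nxx bkh kcqh bnopt bkz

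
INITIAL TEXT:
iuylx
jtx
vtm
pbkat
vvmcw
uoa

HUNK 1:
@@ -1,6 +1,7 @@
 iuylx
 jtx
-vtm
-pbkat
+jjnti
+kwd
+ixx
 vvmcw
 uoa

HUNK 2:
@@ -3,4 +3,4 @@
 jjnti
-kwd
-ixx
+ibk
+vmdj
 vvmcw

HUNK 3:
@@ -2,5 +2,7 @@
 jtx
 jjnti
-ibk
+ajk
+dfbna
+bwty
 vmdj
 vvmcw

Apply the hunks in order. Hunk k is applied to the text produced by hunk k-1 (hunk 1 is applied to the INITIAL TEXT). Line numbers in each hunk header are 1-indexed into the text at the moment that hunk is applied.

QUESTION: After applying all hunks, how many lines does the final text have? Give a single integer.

Hunk 1: at line 1 remove [vtm,pbkat] add [jjnti,kwd,ixx] -> 7 lines: iuylx jtx jjnti kwd ixx vvmcw uoa
Hunk 2: at line 3 remove [kwd,ixx] add [ibk,vmdj] -> 7 lines: iuylx jtx jjnti ibk vmdj vvmcw uoa
Hunk 3: at line 2 remove [ibk] add [ajk,dfbna,bwty] -> 9 lines: iuylx jtx jjnti ajk dfbna bwty vmdj vvmcw uoa
Final line count: 9

Answer: 9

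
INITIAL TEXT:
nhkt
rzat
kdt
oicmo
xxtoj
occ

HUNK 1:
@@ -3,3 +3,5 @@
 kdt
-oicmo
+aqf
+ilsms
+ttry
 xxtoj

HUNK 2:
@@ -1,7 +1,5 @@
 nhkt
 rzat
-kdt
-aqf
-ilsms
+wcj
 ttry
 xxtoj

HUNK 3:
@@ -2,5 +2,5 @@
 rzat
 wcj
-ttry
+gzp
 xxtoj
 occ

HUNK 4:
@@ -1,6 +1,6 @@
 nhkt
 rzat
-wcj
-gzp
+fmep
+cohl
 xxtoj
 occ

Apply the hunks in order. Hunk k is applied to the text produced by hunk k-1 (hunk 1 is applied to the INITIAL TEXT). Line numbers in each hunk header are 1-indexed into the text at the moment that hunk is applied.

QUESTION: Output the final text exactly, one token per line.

Hunk 1: at line 3 remove [oicmo] add [aqf,ilsms,ttry] -> 8 lines: nhkt rzat kdt aqf ilsms ttry xxtoj occ
Hunk 2: at line 1 remove [kdt,aqf,ilsms] add [wcj] -> 6 lines: nhkt rzat wcj ttry xxtoj occ
Hunk 3: at line 2 remove [ttry] add [gzp] -> 6 lines: nhkt rzat wcj gzp xxtoj occ
Hunk 4: at line 1 remove [wcj,gzp] add [fmep,cohl] -> 6 lines: nhkt rzat fmep cohl xxtoj occ

Answer: nhkt
rzat
fmep
cohl
xxtoj
occ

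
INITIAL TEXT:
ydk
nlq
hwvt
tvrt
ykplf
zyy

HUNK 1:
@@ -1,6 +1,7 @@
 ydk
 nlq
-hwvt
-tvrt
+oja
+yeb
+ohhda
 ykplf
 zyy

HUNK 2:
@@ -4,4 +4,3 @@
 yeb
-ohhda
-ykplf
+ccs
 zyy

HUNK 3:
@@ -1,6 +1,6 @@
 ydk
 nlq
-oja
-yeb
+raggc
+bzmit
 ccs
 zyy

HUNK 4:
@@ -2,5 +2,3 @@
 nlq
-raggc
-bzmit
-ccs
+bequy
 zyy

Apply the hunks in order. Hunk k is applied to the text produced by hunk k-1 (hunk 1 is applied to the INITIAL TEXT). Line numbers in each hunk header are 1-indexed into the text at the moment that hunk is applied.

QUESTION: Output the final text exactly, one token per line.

Hunk 1: at line 1 remove [hwvt,tvrt] add [oja,yeb,ohhda] -> 7 lines: ydk nlq oja yeb ohhda ykplf zyy
Hunk 2: at line 4 remove [ohhda,ykplf] add [ccs] -> 6 lines: ydk nlq oja yeb ccs zyy
Hunk 3: at line 1 remove [oja,yeb] add [raggc,bzmit] -> 6 lines: ydk nlq raggc bzmit ccs zyy
Hunk 4: at line 2 remove [raggc,bzmit,ccs] add [bequy] -> 4 lines: ydk nlq bequy zyy

Answer: ydk
nlq
bequy
zyy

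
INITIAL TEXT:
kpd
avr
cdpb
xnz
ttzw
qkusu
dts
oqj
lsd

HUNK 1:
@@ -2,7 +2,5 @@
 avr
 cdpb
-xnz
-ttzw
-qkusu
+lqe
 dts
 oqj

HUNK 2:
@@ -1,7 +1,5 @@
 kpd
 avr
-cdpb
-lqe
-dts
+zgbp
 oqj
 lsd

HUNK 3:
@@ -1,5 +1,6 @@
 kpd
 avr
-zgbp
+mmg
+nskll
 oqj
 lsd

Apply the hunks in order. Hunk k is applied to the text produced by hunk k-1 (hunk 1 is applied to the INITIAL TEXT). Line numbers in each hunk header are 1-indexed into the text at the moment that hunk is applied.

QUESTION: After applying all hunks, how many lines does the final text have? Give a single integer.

Answer: 6

Derivation:
Hunk 1: at line 2 remove [xnz,ttzw,qkusu] add [lqe] -> 7 lines: kpd avr cdpb lqe dts oqj lsd
Hunk 2: at line 1 remove [cdpb,lqe,dts] add [zgbp] -> 5 lines: kpd avr zgbp oqj lsd
Hunk 3: at line 1 remove [zgbp] add [mmg,nskll] -> 6 lines: kpd avr mmg nskll oqj lsd
Final line count: 6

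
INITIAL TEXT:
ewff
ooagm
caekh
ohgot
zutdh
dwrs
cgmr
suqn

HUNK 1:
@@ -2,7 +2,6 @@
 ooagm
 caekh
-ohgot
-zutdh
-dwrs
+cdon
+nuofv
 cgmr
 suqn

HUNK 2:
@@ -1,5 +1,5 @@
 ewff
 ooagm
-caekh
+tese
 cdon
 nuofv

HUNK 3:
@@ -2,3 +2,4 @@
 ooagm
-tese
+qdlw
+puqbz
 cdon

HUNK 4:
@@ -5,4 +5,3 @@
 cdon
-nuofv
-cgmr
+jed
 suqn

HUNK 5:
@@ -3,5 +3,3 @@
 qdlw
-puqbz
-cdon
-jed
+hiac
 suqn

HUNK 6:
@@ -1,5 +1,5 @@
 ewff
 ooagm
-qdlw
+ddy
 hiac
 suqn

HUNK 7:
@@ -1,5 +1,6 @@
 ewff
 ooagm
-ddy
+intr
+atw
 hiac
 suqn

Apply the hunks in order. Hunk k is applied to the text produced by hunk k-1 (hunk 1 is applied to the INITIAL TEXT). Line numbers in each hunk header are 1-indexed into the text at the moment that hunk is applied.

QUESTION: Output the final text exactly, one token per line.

Hunk 1: at line 2 remove [ohgot,zutdh,dwrs] add [cdon,nuofv] -> 7 lines: ewff ooagm caekh cdon nuofv cgmr suqn
Hunk 2: at line 1 remove [caekh] add [tese] -> 7 lines: ewff ooagm tese cdon nuofv cgmr suqn
Hunk 3: at line 2 remove [tese] add [qdlw,puqbz] -> 8 lines: ewff ooagm qdlw puqbz cdon nuofv cgmr suqn
Hunk 4: at line 5 remove [nuofv,cgmr] add [jed] -> 7 lines: ewff ooagm qdlw puqbz cdon jed suqn
Hunk 5: at line 3 remove [puqbz,cdon,jed] add [hiac] -> 5 lines: ewff ooagm qdlw hiac suqn
Hunk 6: at line 1 remove [qdlw] add [ddy] -> 5 lines: ewff ooagm ddy hiac suqn
Hunk 7: at line 1 remove [ddy] add [intr,atw] -> 6 lines: ewff ooagm intr atw hiac suqn

Answer: ewff
ooagm
intr
atw
hiac
suqn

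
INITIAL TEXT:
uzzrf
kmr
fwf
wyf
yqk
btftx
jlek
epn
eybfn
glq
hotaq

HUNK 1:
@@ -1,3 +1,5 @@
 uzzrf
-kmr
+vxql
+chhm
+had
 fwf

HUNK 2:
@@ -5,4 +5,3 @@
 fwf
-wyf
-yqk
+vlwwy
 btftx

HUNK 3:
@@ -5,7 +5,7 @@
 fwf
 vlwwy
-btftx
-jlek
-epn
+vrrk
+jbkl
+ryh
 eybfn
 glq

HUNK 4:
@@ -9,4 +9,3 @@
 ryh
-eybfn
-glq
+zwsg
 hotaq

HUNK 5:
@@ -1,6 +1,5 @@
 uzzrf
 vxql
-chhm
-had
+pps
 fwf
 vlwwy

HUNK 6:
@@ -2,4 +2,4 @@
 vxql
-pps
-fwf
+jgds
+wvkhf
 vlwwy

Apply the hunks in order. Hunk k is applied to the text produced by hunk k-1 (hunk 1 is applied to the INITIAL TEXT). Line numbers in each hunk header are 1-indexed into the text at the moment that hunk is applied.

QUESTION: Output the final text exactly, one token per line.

Hunk 1: at line 1 remove [kmr] add [vxql,chhm,had] -> 13 lines: uzzrf vxql chhm had fwf wyf yqk btftx jlek epn eybfn glq hotaq
Hunk 2: at line 5 remove [wyf,yqk] add [vlwwy] -> 12 lines: uzzrf vxql chhm had fwf vlwwy btftx jlek epn eybfn glq hotaq
Hunk 3: at line 5 remove [btftx,jlek,epn] add [vrrk,jbkl,ryh] -> 12 lines: uzzrf vxql chhm had fwf vlwwy vrrk jbkl ryh eybfn glq hotaq
Hunk 4: at line 9 remove [eybfn,glq] add [zwsg] -> 11 lines: uzzrf vxql chhm had fwf vlwwy vrrk jbkl ryh zwsg hotaq
Hunk 5: at line 1 remove [chhm,had] add [pps] -> 10 lines: uzzrf vxql pps fwf vlwwy vrrk jbkl ryh zwsg hotaq
Hunk 6: at line 2 remove [pps,fwf] add [jgds,wvkhf] -> 10 lines: uzzrf vxql jgds wvkhf vlwwy vrrk jbkl ryh zwsg hotaq

Answer: uzzrf
vxql
jgds
wvkhf
vlwwy
vrrk
jbkl
ryh
zwsg
hotaq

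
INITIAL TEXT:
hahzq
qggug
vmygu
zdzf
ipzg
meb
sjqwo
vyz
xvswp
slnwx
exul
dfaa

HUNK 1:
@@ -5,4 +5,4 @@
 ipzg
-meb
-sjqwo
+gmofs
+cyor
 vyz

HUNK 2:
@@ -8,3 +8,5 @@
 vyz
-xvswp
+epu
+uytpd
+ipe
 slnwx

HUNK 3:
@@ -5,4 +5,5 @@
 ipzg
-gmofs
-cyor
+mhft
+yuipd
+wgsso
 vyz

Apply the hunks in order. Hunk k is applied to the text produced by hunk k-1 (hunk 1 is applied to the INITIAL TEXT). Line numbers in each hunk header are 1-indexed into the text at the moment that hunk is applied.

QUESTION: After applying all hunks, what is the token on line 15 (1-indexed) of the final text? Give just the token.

Hunk 1: at line 5 remove [meb,sjqwo] add [gmofs,cyor] -> 12 lines: hahzq qggug vmygu zdzf ipzg gmofs cyor vyz xvswp slnwx exul dfaa
Hunk 2: at line 8 remove [xvswp] add [epu,uytpd,ipe] -> 14 lines: hahzq qggug vmygu zdzf ipzg gmofs cyor vyz epu uytpd ipe slnwx exul dfaa
Hunk 3: at line 5 remove [gmofs,cyor] add [mhft,yuipd,wgsso] -> 15 lines: hahzq qggug vmygu zdzf ipzg mhft yuipd wgsso vyz epu uytpd ipe slnwx exul dfaa
Final line 15: dfaa

Answer: dfaa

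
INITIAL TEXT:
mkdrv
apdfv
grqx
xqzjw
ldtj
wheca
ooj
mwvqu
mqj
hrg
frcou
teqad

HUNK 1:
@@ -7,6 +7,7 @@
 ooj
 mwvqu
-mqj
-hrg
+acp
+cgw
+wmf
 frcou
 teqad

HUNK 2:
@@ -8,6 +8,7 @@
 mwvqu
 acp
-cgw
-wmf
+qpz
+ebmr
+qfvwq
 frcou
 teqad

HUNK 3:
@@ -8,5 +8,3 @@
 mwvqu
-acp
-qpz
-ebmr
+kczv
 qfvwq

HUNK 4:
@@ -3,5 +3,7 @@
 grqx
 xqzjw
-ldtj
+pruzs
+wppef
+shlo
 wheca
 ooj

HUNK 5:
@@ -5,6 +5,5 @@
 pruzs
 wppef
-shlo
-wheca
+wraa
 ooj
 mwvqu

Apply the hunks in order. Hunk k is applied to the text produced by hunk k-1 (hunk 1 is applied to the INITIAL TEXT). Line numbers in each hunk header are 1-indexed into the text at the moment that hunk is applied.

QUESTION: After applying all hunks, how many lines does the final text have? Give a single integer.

Hunk 1: at line 7 remove [mqj,hrg] add [acp,cgw,wmf] -> 13 lines: mkdrv apdfv grqx xqzjw ldtj wheca ooj mwvqu acp cgw wmf frcou teqad
Hunk 2: at line 8 remove [cgw,wmf] add [qpz,ebmr,qfvwq] -> 14 lines: mkdrv apdfv grqx xqzjw ldtj wheca ooj mwvqu acp qpz ebmr qfvwq frcou teqad
Hunk 3: at line 8 remove [acp,qpz,ebmr] add [kczv] -> 12 lines: mkdrv apdfv grqx xqzjw ldtj wheca ooj mwvqu kczv qfvwq frcou teqad
Hunk 4: at line 3 remove [ldtj] add [pruzs,wppef,shlo] -> 14 lines: mkdrv apdfv grqx xqzjw pruzs wppef shlo wheca ooj mwvqu kczv qfvwq frcou teqad
Hunk 5: at line 5 remove [shlo,wheca] add [wraa] -> 13 lines: mkdrv apdfv grqx xqzjw pruzs wppef wraa ooj mwvqu kczv qfvwq frcou teqad
Final line count: 13

Answer: 13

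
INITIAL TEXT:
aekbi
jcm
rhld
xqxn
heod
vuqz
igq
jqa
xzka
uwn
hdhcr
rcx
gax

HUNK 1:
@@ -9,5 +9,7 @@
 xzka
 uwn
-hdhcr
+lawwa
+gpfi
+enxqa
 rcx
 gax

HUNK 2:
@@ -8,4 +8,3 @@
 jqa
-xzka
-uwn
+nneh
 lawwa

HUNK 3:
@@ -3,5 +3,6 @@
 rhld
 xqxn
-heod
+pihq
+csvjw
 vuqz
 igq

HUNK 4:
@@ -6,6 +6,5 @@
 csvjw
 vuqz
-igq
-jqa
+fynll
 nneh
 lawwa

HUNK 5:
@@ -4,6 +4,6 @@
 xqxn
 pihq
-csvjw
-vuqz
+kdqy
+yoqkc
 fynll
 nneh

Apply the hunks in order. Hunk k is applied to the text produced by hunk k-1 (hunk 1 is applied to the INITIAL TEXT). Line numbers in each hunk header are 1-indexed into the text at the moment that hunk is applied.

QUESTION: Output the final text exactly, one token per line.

Hunk 1: at line 9 remove [hdhcr] add [lawwa,gpfi,enxqa] -> 15 lines: aekbi jcm rhld xqxn heod vuqz igq jqa xzka uwn lawwa gpfi enxqa rcx gax
Hunk 2: at line 8 remove [xzka,uwn] add [nneh] -> 14 lines: aekbi jcm rhld xqxn heod vuqz igq jqa nneh lawwa gpfi enxqa rcx gax
Hunk 3: at line 3 remove [heod] add [pihq,csvjw] -> 15 lines: aekbi jcm rhld xqxn pihq csvjw vuqz igq jqa nneh lawwa gpfi enxqa rcx gax
Hunk 4: at line 6 remove [igq,jqa] add [fynll] -> 14 lines: aekbi jcm rhld xqxn pihq csvjw vuqz fynll nneh lawwa gpfi enxqa rcx gax
Hunk 5: at line 4 remove [csvjw,vuqz] add [kdqy,yoqkc] -> 14 lines: aekbi jcm rhld xqxn pihq kdqy yoqkc fynll nneh lawwa gpfi enxqa rcx gax

Answer: aekbi
jcm
rhld
xqxn
pihq
kdqy
yoqkc
fynll
nneh
lawwa
gpfi
enxqa
rcx
gax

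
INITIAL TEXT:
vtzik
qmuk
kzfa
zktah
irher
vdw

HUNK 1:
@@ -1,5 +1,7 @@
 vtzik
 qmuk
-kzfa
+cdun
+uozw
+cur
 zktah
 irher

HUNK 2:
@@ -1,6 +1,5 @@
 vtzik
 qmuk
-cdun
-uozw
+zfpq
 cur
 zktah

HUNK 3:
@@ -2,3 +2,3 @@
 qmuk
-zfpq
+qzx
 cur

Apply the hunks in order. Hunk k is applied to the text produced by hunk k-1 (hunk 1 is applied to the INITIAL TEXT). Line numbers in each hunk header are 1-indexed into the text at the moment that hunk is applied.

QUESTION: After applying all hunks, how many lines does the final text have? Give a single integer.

Hunk 1: at line 1 remove [kzfa] add [cdun,uozw,cur] -> 8 lines: vtzik qmuk cdun uozw cur zktah irher vdw
Hunk 2: at line 1 remove [cdun,uozw] add [zfpq] -> 7 lines: vtzik qmuk zfpq cur zktah irher vdw
Hunk 3: at line 2 remove [zfpq] add [qzx] -> 7 lines: vtzik qmuk qzx cur zktah irher vdw
Final line count: 7

Answer: 7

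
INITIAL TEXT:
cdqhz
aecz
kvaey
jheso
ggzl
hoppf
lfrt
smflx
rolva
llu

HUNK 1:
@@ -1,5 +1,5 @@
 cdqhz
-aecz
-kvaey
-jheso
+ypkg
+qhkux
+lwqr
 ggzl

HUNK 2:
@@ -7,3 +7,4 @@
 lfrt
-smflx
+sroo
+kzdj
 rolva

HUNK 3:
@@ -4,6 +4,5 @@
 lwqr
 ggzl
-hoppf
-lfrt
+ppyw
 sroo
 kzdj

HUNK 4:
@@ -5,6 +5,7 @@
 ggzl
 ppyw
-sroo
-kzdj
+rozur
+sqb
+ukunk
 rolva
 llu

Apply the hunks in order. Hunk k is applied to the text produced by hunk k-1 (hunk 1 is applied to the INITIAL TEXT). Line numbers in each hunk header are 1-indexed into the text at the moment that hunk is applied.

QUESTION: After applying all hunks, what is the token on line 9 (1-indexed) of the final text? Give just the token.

Answer: ukunk

Derivation:
Hunk 1: at line 1 remove [aecz,kvaey,jheso] add [ypkg,qhkux,lwqr] -> 10 lines: cdqhz ypkg qhkux lwqr ggzl hoppf lfrt smflx rolva llu
Hunk 2: at line 7 remove [smflx] add [sroo,kzdj] -> 11 lines: cdqhz ypkg qhkux lwqr ggzl hoppf lfrt sroo kzdj rolva llu
Hunk 3: at line 4 remove [hoppf,lfrt] add [ppyw] -> 10 lines: cdqhz ypkg qhkux lwqr ggzl ppyw sroo kzdj rolva llu
Hunk 4: at line 5 remove [sroo,kzdj] add [rozur,sqb,ukunk] -> 11 lines: cdqhz ypkg qhkux lwqr ggzl ppyw rozur sqb ukunk rolva llu
Final line 9: ukunk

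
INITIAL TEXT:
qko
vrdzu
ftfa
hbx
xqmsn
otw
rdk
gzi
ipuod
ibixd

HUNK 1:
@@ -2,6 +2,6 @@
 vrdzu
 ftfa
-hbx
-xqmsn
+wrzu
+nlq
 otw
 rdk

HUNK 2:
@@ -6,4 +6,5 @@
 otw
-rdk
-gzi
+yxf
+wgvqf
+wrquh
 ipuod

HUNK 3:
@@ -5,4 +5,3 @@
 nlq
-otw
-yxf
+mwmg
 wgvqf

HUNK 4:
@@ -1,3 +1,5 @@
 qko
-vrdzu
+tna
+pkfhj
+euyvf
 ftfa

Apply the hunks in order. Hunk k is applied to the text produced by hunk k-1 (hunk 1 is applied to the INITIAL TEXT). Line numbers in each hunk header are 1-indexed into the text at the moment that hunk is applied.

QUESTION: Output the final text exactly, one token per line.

Answer: qko
tna
pkfhj
euyvf
ftfa
wrzu
nlq
mwmg
wgvqf
wrquh
ipuod
ibixd

Derivation:
Hunk 1: at line 2 remove [hbx,xqmsn] add [wrzu,nlq] -> 10 lines: qko vrdzu ftfa wrzu nlq otw rdk gzi ipuod ibixd
Hunk 2: at line 6 remove [rdk,gzi] add [yxf,wgvqf,wrquh] -> 11 lines: qko vrdzu ftfa wrzu nlq otw yxf wgvqf wrquh ipuod ibixd
Hunk 3: at line 5 remove [otw,yxf] add [mwmg] -> 10 lines: qko vrdzu ftfa wrzu nlq mwmg wgvqf wrquh ipuod ibixd
Hunk 4: at line 1 remove [vrdzu] add [tna,pkfhj,euyvf] -> 12 lines: qko tna pkfhj euyvf ftfa wrzu nlq mwmg wgvqf wrquh ipuod ibixd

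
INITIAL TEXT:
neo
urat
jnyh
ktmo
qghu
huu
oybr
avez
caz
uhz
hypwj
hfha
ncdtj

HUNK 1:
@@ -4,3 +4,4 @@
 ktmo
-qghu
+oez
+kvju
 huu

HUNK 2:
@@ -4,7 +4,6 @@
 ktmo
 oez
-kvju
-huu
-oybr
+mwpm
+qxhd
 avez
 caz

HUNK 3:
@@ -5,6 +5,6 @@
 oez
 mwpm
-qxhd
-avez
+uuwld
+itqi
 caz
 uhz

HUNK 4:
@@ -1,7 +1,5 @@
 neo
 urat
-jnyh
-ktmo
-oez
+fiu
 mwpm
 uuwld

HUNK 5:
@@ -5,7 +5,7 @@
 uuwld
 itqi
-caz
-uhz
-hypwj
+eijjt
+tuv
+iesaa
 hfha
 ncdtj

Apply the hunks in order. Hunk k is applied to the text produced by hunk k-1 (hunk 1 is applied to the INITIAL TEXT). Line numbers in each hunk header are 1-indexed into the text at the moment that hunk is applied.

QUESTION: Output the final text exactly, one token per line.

Answer: neo
urat
fiu
mwpm
uuwld
itqi
eijjt
tuv
iesaa
hfha
ncdtj

Derivation:
Hunk 1: at line 4 remove [qghu] add [oez,kvju] -> 14 lines: neo urat jnyh ktmo oez kvju huu oybr avez caz uhz hypwj hfha ncdtj
Hunk 2: at line 4 remove [kvju,huu,oybr] add [mwpm,qxhd] -> 13 lines: neo urat jnyh ktmo oez mwpm qxhd avez caz uhz hypwj hfha ncdtj
Hunk 3: at line 5 remove [qxhd,avez] add [uuwld,itqi] -> 13 lines: neo urat jnyh ktmo oez mwpm uuwld itqi caz uhz hypwj hfha ncdtj
Hunk 4: at line 1 remove [jnyh,ktmo,oez] add [fiu] -> 11 lines: neo urat fiu mwpm uuwld itqi caz uhz hypwj hfha ncdtj
Hunk 5: at line 5 remove [caz,uhz,hypwj] add [eijjt,tuv,iesaa] -> 11 lines: neo urat fiu mwpm uuwld itqi eijjt tuv iesaa hfha ncdtj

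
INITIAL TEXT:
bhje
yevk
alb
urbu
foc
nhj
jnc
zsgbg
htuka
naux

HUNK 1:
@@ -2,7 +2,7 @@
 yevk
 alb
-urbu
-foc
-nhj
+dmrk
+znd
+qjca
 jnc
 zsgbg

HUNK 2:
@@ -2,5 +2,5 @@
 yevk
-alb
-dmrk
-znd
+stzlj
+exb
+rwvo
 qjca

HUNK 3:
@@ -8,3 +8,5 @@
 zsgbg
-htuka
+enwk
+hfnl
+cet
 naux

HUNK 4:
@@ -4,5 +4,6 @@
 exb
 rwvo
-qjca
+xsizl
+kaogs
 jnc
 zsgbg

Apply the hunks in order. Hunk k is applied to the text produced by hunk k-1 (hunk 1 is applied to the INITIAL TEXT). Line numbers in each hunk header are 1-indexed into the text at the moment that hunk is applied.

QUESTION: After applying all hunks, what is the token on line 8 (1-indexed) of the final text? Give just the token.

Answer: jnc

Derivation:
Hunk 1: at line 2 remove [urbu,foc,nhj] add [dmrk,znd,qjca] -> 10 lines: bhje yevk alb dmrk znd qjca jnc zsgbg htuka naux
Hunk 2: at line 2 remove [alb,dmrk,znd] add [stzlj,exb,rwvo] -> 10 lines: bhje yevk stzlj exb rwvo qjca jnc zsgbg htuka naux
Hunk 3: at line 8 remove [htuka] add [enwk,hfnl,cet] -> 12 lines: bhje yevk stzlj exb rwvo qjca jnc zsgbg enwk hfnl cet naux
Hunk 4: at line 4 remove [qjca] add [xsizl,kaogs] -> 13 lines: bhje yevk stzlj exb rwvo xsizl kaogs jnc zsgbg enwk hfnl cet naux
Final line 8: jnc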